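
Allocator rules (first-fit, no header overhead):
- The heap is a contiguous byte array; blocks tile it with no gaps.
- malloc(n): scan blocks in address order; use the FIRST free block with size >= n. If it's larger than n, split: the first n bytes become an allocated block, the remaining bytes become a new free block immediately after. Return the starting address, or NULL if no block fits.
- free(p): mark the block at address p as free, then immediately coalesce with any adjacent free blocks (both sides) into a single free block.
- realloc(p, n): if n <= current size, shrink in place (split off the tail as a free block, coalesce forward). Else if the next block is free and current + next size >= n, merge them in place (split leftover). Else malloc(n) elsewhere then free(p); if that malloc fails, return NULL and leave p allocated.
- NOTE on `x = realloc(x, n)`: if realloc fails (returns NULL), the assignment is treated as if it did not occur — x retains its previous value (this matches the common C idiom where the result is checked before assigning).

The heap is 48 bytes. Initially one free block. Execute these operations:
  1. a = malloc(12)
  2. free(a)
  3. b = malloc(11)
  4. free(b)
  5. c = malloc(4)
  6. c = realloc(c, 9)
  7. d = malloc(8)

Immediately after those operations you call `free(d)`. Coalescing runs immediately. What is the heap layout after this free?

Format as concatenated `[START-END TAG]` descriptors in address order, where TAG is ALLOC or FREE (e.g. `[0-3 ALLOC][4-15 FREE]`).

Op 1: a = malloc(12) -> a = 0; heap: [0-11 ALLOC][12-47 FREE]
Op 2: free(a) -> (freed a); heap: [0-47 FREE]
Op 3: b = malloc(11) -> b = 0; heap: [0-10 ALLOC][11-47 FREE]
Op 4: free(b) -> (freed b); heap: [0-47 FREE]
Op 5: c = malloc(4) -> c = 0; heap: [0-3 ALLOC][4-47 FREE]
Op 6: c = realloc(c, 9) -> c = 0; heap: [0-8 ALLOC][9-47 FREE]
Op 7: d = malloc(8) -> d = 9; heap: [0-8 ALLOC][9-16 ALLOC][17-47 FREE]
free(d): d = 9 -> block [9-16 ALLOC]; mark free, coalesce with adjacent free neighbors -> [0-8 ALLOC][9-47 FREE]

Answer: [0-8 ALLOC][9-47 FREE]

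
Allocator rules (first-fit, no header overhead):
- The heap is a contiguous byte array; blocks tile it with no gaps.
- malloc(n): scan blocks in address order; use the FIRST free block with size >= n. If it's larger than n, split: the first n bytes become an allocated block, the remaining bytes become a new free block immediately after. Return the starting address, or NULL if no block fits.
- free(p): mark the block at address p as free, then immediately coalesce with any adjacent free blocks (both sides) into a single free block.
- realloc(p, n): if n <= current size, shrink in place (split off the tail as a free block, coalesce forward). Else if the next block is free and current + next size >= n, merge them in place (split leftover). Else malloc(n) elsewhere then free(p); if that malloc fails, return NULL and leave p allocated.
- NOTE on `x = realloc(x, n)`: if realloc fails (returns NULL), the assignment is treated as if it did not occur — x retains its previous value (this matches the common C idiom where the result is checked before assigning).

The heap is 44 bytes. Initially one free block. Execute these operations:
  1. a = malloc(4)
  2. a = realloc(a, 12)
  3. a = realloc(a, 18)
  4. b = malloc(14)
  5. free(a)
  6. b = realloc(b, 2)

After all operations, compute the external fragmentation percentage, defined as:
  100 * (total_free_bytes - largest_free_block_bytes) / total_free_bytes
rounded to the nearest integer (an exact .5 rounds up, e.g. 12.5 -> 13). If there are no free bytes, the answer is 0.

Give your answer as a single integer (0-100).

Op 1: a = malloc(4) -> a = 0; heap: [0-3 ALLOC][4-43 FREE]
Op 2: a = realloc(a, 12) -> a = 0; heap: [0-11 ALLOC][12-43 FREE]
Op 3: a = realloc(a, 18) -> a = 0; heap: [0-17 ALLOC][18-43 FREE]
Op 4: b = malloc(14) -> b = 18; heap: [0-17 ALLOC][18-31 ALLOC][32-43 FREE]
Op 5: free(a) -> (freed a); heap: [0-17 FREE][18-31 ALLOC][32-43 FREE]
Op 6: b = realloc(b, 2) -> b = 18; heap: [0-17 FREE][18-19 ALLOC][20-43 FREE]
Free blocks: [18 24] total_free=42 largest=24 -> 100*(42-24)/42 = 1800/42 ≈ 42.857 -> rounds to 43

Answer: 43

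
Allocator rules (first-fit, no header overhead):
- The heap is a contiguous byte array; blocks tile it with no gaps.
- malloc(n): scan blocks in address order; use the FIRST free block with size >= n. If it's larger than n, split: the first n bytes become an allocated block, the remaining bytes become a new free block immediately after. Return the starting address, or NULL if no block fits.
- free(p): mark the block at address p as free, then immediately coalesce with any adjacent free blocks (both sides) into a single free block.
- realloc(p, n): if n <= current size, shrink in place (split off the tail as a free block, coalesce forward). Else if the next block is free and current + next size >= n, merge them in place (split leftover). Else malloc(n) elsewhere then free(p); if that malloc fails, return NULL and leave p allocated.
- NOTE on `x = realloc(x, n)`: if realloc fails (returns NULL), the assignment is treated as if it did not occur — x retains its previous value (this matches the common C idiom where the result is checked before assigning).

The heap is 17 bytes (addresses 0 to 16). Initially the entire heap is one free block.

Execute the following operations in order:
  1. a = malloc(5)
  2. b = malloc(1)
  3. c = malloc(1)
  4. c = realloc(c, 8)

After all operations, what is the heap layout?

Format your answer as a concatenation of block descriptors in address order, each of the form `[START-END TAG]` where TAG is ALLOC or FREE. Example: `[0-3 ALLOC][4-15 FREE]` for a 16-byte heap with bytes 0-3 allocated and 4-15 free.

Answer: [0-4 ALLOC][5-5 ALLOC][6-13 ALLOC][14-16 FREE]

Derivation:
Op 1: a = malloc(5) -> a = 0; heap: [0-4 ALLOC][5-16 FREE]
Op 2: b = malloc(1) -> b = 5; heap: [0-4 ALLOC][5-5 ALLOC][6-16 FREE]
Op 3: c = malloc(1) -> c = 6; heap: [0-4 ALLOC][5-5 ALLOC][6-6 ALLOC][7-16 FREE]
Op 4: c = realloc(c, 8) -> c = 6; heap: [0-4 ALLOC][5-5 ALLOC][6-13 ALLOC][14-16 FREE]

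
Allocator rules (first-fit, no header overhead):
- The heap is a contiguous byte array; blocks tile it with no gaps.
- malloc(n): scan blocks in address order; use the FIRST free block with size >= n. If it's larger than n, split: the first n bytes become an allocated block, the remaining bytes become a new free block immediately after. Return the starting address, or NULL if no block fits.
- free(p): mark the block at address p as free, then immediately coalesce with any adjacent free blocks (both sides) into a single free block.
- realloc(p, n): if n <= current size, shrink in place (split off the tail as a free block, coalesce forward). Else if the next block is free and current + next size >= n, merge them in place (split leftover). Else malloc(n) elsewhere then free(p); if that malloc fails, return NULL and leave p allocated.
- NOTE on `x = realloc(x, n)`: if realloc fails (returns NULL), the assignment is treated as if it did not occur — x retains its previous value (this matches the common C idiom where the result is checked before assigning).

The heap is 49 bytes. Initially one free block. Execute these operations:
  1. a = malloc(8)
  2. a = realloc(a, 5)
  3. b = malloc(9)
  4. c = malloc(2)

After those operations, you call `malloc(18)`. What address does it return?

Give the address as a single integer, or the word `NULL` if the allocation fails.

Answer: 16

Derivation:
Op 1: a = malloc(8) -> a = 0; heap: [0-7 ALLOC][8-48 FREE]
Op 2: a = realloc(a, 5) -> a = 0; heap: [0-4 ALLOC][5-48 FREE]
Op 3: b = malloc(9) -> b = 5; heap: [0-4 ALLOC][5-13 ALLOC][14-48 FREE]
Op 4: c = malloc(2) -> c = 14; heap: [0-4 ALLOC][5-13 ALLOC][14-15 ALLOC][16-48 FREE]
malloc(18): first-fit scan over [0-4 ALLOC][5-13 ALLOC][14-15 ALLOC][16-48 FREE] -> 16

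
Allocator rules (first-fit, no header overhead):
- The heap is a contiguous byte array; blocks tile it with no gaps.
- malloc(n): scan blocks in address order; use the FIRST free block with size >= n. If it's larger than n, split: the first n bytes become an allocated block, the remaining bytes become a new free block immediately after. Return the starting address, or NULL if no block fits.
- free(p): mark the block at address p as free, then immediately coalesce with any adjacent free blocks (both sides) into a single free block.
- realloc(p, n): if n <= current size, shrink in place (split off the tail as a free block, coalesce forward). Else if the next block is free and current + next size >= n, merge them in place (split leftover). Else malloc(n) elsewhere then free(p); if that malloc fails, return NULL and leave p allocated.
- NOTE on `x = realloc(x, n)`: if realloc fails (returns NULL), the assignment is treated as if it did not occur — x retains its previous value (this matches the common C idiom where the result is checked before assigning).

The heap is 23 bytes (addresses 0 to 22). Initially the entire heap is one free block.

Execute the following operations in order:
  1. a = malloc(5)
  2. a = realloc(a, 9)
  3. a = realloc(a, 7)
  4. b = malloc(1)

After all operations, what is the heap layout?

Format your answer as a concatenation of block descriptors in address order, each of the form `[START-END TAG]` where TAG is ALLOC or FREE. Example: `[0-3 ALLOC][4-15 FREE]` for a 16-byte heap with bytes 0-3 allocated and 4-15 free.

Op 1: a = malloc(5) -> a = 0; heap: [0-4 ALLOC][5-22 FREE]
Op 2: a = realloc(a, 9) -> a = 0; heap: [0-8 ALLOC][9-22 FREE]
Op 3: a = realloc(a, 7) -> a = 0; heap: [0-6 ALLOC][7-22 FREE]
Op 4: b = malloc(1) -> b = 7; heap: [0-6 ALLOC][7-7 ALLOC][8-22 FREE]

Answer: [0-6 ALLOC][7-7 ALLOC][8-22 FREE]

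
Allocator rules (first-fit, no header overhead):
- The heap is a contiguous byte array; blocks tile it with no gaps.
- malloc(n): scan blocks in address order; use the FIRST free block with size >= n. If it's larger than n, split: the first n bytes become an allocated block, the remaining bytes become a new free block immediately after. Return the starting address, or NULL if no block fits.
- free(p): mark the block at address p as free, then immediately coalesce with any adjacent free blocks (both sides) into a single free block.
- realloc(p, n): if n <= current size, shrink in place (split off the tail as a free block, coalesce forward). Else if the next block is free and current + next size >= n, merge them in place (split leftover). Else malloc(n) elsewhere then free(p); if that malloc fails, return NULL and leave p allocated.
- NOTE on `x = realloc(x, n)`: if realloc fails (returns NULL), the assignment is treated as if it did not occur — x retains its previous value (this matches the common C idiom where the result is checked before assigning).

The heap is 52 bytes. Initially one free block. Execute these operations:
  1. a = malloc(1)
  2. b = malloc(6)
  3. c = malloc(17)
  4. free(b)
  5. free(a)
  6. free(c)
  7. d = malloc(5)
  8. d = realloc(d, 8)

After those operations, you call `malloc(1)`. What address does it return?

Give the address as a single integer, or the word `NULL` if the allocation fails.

Answer: 8

Derivation:
Op 1: a = malloc(1) -> a = 0; heap: [0-0 ALLOC][1-51 FREE]
Op 2: b = malloc(6) -> b = 1; heap: [0-0 ALLOC][1-6 ALLOC][7-51 FREE]
Op 3: c = malloc(17) -> c = 7; heap: [0-0 ALLOC][1-6 ALLOC][7-23 ALLOC][24-51 FREE]
Op 4: free(b) -> (freed b); heap: [0-0 ALLOC][1-6 FREE][7-23 ALLOC][24-51 FREE]
Op 5: free(a) -> (freed a); heap: [0-6 FREE][7-23 ALLOC][24-51 FREE]
Op 6: free(c) -> (freed c); heap: [0-51 FREE]
Op 7: d = malloc(5) -> d = 0; heap: [0-4 ALLOC][5-51 FREE]
Op 8: d = realloc(d, 8) -> d = 0; heap: [0-7 ALLOC][8-51 FREE]
malloc(1): first-fit scan over [0-7 ALLOC][8-51 FREE] -> 8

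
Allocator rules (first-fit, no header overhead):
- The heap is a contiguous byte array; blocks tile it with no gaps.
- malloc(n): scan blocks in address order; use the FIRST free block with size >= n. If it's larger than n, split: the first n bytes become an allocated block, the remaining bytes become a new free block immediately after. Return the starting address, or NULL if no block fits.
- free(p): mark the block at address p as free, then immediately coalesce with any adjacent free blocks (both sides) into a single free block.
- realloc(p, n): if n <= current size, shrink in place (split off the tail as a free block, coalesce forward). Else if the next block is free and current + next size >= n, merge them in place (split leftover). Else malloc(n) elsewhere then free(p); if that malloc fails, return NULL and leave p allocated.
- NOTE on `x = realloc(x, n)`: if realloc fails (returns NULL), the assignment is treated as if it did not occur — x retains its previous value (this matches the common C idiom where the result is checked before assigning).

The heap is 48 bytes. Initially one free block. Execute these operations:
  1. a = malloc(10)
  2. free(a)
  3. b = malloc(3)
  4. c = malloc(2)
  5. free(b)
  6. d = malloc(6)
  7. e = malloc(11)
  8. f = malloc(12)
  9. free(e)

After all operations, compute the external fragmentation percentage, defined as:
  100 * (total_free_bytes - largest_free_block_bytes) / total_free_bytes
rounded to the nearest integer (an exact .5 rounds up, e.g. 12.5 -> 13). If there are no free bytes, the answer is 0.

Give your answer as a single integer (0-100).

Answer: 50

Derivation:
Op 1: a = malloc(10) -> a = 0; heap: [0-9 ALLOC][10-47 FREE]
Op 2: free(a) -> (freed a); heap: [0-47 FREE]
Op 3: b = malloc(3) -> b = 0; heap: [0-2 ALLOC][3-47 FREE]
Op 4: c = malloc(2) -> c = 3; heap: [0-2 ALLOC][3-4 ALLOC][5-47 FREE]
Op 5: free(b) -> (freed b); heap: [0-2 FREE][3-4 ALLOC][5-47 FREE]
Op 6: d = malloc(6) -> d = 5; heap: [0-2 FREE][3-4 ALLOC][5-10 ALLOC][11-47 FREE]
Op 7: e = malloc(11) -> e = 11; heap: [0-2 FREE][3-4 ALLOC][5-10 ALLOC][11-21 ALLOC][22-47 FREE]
Op 8: f = malloc(12) -> f = 22; heap: [0-2 FREE][3-4 ALLOC][5-10 ALLOC][11-21 ALLOC][22-33 ALLOC][34-47 FREE]
Op 9: free(e) -> (freed e); heap: [0-2 FREE][3-4 ALLOC][5-10 ALLOC][11-21 FREE][22-33 ALLOC][34-47 FREE]
Free blocks: [3 11 14] total_free=28 largest=14 -> 100*(28-14)/28 = 1400/28 = 50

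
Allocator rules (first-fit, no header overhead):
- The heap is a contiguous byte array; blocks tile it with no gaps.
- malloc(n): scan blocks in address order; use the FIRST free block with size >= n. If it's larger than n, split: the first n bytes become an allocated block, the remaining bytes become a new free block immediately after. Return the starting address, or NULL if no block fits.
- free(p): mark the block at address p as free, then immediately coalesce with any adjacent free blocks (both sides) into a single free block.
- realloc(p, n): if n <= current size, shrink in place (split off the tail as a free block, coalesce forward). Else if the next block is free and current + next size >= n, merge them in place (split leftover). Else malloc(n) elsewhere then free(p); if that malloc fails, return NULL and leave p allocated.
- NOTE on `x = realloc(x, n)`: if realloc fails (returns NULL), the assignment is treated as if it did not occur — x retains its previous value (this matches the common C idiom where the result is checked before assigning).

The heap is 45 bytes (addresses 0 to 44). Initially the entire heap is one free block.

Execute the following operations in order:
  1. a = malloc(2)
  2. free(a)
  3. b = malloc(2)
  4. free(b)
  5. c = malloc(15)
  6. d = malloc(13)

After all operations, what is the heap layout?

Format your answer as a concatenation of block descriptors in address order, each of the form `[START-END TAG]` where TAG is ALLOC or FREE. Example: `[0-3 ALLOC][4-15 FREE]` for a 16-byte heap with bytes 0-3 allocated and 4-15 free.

Answer: [0-14 ALLOC][15-27 ALLOC][28-44 FREE]

Derivation:
Op 1: a = malloc(2) -> a = 0; heap: [0-1 ALLOC][2-44 FREE]
Op 2: free(a) -> (freed a); heap: [0-44 FREE]
Op 3: b = malloc(2) -> b = 0; heap: [0-1 ALLOC][2-44 FREE]
Op 4: free(b) -> (freed b); heap: [0-44 FREE]
Op 5: c = malloc(15) -> c = 0; heap: [0-14 ALLOC][15-44 FREE]
Op 6: d = malloc(13) -> d = 15; heap: [0-14 ALLOC][15-27 ALLOC][28-44 FREE]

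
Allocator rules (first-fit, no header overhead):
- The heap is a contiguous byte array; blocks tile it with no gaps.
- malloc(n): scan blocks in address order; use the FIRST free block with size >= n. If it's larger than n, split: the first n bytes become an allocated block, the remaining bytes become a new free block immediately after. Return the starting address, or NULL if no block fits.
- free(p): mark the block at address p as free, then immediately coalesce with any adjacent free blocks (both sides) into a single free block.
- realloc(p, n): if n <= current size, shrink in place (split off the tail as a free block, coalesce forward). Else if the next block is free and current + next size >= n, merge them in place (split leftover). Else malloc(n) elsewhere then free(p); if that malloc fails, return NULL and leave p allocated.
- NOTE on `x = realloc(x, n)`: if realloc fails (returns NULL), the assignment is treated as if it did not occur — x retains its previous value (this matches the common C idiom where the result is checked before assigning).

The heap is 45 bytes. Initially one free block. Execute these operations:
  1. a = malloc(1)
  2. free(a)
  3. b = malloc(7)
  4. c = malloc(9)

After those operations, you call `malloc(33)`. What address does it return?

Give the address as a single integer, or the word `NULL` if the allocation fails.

Answer: NULL

Derivation:
Op 1: a = malloc(1) -> a = 0; heap: [0-0 ALLOC][1-44 FREE]
Op 2: free(a) -> (freed a); heap: [0-44 FREE]
Op 3: b = malloc(7) -> b = 0; heap: [0-6 ALLOC][7-44 FREE]
Op 4: c = malloc(9) -> c = 7; heap: [0-6 ALLOC][7-15 ALLOC][16-44 FREE]
malloc(33): first-fit scan over [0-6 ALLOC][7-15 ALLOC][16-44 FREE] -> NULL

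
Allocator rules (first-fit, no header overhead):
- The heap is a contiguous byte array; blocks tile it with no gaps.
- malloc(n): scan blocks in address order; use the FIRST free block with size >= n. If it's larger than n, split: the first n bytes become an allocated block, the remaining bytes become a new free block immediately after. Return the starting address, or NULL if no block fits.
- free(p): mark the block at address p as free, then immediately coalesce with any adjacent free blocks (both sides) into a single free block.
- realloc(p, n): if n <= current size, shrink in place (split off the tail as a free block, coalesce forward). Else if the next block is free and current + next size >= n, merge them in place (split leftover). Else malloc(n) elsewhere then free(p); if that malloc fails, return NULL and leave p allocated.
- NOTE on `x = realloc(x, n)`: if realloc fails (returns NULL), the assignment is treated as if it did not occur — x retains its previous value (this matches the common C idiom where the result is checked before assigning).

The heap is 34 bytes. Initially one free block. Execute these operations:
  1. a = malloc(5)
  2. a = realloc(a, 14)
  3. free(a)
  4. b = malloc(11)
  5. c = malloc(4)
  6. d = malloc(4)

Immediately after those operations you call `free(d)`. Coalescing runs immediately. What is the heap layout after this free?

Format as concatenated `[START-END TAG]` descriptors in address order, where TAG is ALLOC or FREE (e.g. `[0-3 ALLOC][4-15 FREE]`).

Op 1: a = malloc(5) -> a = 0; heap: [0-4 ALLOC][5-33 FREE]
Op 2: a = realloc(a, 14) -> a = 0; heap: [0-13 ALLOC][14-33 FREE]
Op 3: free(a) -> (freed a); heap: [0-33 FREE]
Op 4: b = malloc(11) -> b = 0; heap: [0-10 ALLOC][11-33 FREE]
Op 5: c = malloc(4) -> c = 11; heap: [0-10 ALLOC][11-14 ALLOC][15-33 FREE]
Op 6: d = malloc(4) -> d = 15; heap: [0-10 ALLOC][11-14 ALLOC][15-18 ALLOC][19-33 FREE]
free(d): d = 15 -> block [15-18 ALLOC]; mark free, coalesce with adjacent free neighbors -> [0-10 ALLOC][11-14 ALLOC][15-33 FREE]

Answer: [0-10 ALLOC][11-14 ALLOC][15-33 FREE]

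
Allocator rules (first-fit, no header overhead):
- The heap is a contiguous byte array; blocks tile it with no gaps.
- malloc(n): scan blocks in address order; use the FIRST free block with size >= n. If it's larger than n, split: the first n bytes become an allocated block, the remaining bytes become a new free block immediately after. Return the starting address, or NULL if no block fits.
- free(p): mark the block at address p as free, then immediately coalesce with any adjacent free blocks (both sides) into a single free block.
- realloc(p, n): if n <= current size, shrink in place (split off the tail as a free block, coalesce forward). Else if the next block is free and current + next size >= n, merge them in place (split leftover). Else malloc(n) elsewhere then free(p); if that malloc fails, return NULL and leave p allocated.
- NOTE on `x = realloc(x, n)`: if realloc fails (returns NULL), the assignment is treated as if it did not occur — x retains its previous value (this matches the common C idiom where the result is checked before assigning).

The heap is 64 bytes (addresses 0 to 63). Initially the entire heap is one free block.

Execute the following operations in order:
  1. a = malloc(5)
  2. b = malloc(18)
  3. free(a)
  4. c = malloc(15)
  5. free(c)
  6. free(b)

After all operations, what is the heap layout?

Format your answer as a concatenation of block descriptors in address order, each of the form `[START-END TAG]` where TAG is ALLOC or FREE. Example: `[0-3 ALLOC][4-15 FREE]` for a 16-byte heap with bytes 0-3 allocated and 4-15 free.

Answer: [0-63 FREE]

Derivation:
Op 1: a = malloc(5) -> a = 0; heap: [0-4 ALLOC][5-63 FREE]
Op 2: b = malloc(18) -> b = 5; heap: [0-4 ALLOC][5-22 ALLOC][23-63 FREE]
Op 3: free(a) -> (freed a); heap: [0-4 FREE][5-22 ALLOC][23-63 FREE]
Op 4: c = malloc(15) -> c = 23; heap: [0-4 FREE][5-22 ALLOC][23-37 ALLOC][38-63 FREE]
Op 5: free(c) -> (freed c); heap: [0-4 FREE][5-22 ALLOC][23-63 FREE]
Op 6: free(b) -> (freed b); heap: [0-63 FREE]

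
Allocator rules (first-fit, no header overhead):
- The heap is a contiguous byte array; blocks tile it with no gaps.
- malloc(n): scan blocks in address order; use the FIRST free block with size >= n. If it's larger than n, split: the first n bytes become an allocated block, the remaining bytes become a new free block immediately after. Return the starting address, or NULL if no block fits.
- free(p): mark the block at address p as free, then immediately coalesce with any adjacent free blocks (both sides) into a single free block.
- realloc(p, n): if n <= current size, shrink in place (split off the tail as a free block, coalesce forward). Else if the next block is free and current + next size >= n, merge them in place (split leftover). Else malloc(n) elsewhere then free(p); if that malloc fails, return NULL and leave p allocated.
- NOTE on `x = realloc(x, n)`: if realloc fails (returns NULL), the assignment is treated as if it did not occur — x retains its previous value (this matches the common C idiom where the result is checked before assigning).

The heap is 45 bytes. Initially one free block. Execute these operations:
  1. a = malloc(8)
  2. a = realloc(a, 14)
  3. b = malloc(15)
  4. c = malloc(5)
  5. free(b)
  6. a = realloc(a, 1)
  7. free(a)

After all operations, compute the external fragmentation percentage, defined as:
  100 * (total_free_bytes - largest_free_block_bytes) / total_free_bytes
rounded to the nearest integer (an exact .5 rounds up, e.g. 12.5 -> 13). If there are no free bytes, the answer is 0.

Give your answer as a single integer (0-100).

Op 1: a = malloc(8) -> a = 0; heap: [0-7 ALLOC][8-44 FREE]
Op 2: a = realloc(a, 14) -> a = 0; heap: [0-13 ALLOC][14-44 FREE]
Op 3: b = malloc(15) -> b = 14; heap: [0-13 ALLOC][14-28 ALLOC][29-44 FREE]
Op 4: c = malloc(5) -> c = 29; heap: [0-13 ALLOC][14-28 ALLOC][29-33 ALLOC][34-44 FREE]
Op 5: free(b) -> (freed b); heap: [0-13 ALLOC][14-28 FREE][29-33 ALLOC][34-44 FREE]
Op 6: a = realloc(a, 1) -> a = 0; heap: [0-0 ALLOC][1-28 FREE][29-33 ALLOC][34-44 FREE]
Op 7: free(a) -> (freed a); heap: [0-28 FREE][29-33 ALLOC][34-44 FREE]
Free blocks: [29 11] total_free=40 largest=29 -> 100*(40-29)/40 = 1100/40 = 27.5 -> rounds to 28

Answer: 28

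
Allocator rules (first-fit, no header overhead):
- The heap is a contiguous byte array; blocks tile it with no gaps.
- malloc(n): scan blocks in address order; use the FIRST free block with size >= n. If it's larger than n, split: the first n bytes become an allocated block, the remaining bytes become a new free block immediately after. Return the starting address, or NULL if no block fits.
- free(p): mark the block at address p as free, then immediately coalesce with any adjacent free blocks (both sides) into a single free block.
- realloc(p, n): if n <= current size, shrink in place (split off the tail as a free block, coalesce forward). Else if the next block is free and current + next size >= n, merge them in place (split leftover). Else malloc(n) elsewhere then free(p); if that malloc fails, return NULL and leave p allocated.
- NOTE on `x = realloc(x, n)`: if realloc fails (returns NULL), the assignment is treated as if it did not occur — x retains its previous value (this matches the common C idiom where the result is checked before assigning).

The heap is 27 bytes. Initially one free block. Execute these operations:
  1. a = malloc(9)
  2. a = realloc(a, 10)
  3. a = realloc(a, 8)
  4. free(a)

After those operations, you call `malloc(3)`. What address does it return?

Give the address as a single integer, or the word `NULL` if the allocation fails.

Answer: 0

Derivation:
Op 1: a = malloc(9) -> a = 0; heap: [0-8 ALLOC][9-26 FREE]
Op 2: a = realloc(a, 10) -> a = 0; heap: [0-9 ALLOC][10-26 FREE]
Op 3: a = realloc(a, 8) -> a = 0; heap: [0-7 ALLOC][8-26 FREE]
Op 4: free(a) -> (freed a); heap: [0-26 FREE]
malloc(3): first-fit scan over [0-26 FREE] -> 0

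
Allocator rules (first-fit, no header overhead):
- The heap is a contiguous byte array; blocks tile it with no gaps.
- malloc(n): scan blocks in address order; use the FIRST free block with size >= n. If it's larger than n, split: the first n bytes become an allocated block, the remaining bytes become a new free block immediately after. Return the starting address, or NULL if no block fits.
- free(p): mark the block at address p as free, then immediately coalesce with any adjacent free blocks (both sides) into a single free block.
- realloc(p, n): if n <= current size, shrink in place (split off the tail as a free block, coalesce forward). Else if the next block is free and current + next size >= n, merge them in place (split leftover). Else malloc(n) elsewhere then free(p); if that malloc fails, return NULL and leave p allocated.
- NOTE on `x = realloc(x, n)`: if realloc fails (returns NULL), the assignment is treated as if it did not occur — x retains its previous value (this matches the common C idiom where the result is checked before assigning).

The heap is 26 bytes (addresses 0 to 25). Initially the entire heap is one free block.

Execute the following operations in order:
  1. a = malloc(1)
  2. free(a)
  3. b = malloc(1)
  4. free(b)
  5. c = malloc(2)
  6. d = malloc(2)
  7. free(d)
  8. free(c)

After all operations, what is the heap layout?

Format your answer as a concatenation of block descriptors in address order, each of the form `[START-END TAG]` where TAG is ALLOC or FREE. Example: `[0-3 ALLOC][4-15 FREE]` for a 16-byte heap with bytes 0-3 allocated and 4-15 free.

Answer: [0-25 FREE]

Derivation:
Op 1: a = malloc(1) -> a = 0; heap: [0-0 ALLOC][1-25 FREE]
Op 2: free(a) -> (freed a); heap: [0-25 FREE]
Op 3: b = malloc(1) -> b = 0; heap: [0-0 ALLOC][1-25 FREE]
Op 4: free(b) -> (freed b); heap: [0-25 FREE]
Op 5: c = malloc(2) -> c = 0; heap: [0-1 ALLOC][2-25 FREE]
Op 6: d = malloc(2) -> d = 2; heap: [0-1 ALLOC][2-3 ALLOC][4-25 FREE]
Op 7: free(d) -> (freed d); heap: [0-1 ALLOC][2-25 FREE]
Op 8: free(c) -> (freed c); heap: [0-25 FREE]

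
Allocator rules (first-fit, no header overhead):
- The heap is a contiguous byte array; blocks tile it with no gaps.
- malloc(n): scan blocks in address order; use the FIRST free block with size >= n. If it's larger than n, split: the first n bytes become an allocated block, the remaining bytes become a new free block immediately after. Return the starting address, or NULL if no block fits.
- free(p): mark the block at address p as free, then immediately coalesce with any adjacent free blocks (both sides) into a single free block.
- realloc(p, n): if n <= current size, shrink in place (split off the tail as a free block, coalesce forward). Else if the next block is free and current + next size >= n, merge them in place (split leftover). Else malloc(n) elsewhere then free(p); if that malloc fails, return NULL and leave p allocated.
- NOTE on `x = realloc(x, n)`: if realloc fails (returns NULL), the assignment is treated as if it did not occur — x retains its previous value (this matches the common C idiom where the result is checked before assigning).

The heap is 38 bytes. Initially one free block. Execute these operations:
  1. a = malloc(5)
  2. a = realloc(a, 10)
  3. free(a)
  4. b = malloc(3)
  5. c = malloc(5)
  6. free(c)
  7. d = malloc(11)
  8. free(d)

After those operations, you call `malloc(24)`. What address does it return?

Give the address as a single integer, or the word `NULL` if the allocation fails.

Answer: 3

Derivation:
Op 1: a = malloc(5) -> a = 0; heap: [0-4 ALLOC][5-37 FREE]
Op 2: a = realloc(a, 10) -> a = 0; heap: [0-9 ALLOC][10-37 FREE]
Op 3: free(a) -> (freed a); heap: [0-37 FREE]
Op 4: b = malloc(3) -> b = 0; heap: [0-2 ALLOC][3-37 FREE]
Op 5: c = malloc(5) -> c = 3; heap: [0-2 ALLOC][3-7 ALLOC][8-37 FREE]
Op 6: free(c) -> (freed c); heap: [0-2 ALLOC][3-37 FREE]
Op 7: d = malloc(11) -> d = 3; heap: [0-2 ALLOC][3-13 ALLOC][14-37 FREE]
Op 8: free(d) -> (freed d); heap: [0-2 ALLOC][3-37 FREE]
malloc(24): first-fit scan over [0-2 ALLOC][3-37 FREE] -> 3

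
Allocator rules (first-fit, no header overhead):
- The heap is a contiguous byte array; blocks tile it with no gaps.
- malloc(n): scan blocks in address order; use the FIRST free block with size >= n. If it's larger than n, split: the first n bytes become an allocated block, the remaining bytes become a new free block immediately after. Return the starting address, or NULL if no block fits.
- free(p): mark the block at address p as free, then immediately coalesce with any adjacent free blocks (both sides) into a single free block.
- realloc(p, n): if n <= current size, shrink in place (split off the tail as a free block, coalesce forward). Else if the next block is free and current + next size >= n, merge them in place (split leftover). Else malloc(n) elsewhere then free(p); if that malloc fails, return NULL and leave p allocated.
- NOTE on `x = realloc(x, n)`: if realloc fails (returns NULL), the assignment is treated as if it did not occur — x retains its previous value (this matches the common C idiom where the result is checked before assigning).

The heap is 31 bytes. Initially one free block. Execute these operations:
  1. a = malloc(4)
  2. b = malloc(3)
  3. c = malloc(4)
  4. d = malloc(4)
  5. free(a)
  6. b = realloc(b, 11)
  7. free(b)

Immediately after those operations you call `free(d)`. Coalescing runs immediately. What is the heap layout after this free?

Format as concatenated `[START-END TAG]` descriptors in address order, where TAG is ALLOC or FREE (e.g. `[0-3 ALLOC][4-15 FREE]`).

Op 1: a = malloc(4) -> a = 0; heap: [0-3 ALLOC][4-30 FREE]
Op 2: b = malloc(3) -> b = 4; heap: [0-3 ALLOC][4-6 ALLOC][7-30 FREE]
Op 3: c = malloc(4) -> c = 7; heap: [0-3 ALLOC][4-6 ALLOC][7-10 ALLOC][11-30 FREE]
Op 4: d = malloc(4) -> d = 11; heap: [0-3 ALLOC][4-6 ALLOC][7-10 ALLOC][11-14 ALLOC][15-30 FREE]
Op 5: free(a) -> (freed a); heap: [0-3 FREE][4-6 ALLOC][7-10 ALLOC][11-14 ALLOC][15-30 FREE]
Op 6: b = realloc(b, 11) -> b = 15; heap: [0-6 FREE][7-10 ALLOC][11-14 ALLOC][15-25 ALLOC][26-30 FREE]
Op 7: free(b) -> (freed b); heap: [0-6 FREE][7-10 ALLOC][11-14 ALLOC][15-30 FREE]
free(d): d = 11 -> block [11-14 ALLOC]; mark free, coalesce with adjacent free neighbors -> [0-6 FREE][7-10 ALLOC][11-30 FREE]

Answer: [0-6 FREE][7-10 ALLOC][11-30 FREE]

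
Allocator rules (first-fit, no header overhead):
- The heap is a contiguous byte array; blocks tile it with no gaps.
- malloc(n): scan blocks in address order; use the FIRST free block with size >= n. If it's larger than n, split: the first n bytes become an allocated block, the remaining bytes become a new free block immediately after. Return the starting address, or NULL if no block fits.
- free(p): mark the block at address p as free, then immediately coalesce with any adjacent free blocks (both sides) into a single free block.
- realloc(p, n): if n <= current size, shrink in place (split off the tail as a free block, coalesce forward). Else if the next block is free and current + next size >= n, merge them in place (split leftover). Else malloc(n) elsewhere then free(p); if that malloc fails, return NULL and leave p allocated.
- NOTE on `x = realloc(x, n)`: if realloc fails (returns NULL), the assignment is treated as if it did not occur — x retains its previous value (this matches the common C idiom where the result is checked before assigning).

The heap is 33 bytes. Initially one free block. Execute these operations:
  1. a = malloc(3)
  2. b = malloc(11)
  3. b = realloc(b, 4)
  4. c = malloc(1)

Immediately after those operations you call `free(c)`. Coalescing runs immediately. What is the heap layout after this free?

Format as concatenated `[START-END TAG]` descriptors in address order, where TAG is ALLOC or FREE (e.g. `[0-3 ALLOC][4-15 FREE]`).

Answer: [0-2 ALLOC][3-6 ALLOC][7-32 FREE]

Derivation:
Op 1: a = malloc(3) -> a = 0; heap: [0-2 ALLOC][3-32 FREE]
Op 2: b = malloc(11) -> b = 3; heap: [0-2 ALLOC][3-13 ALLOC][14-32 FREE]
Op 3: b = realloc(b, 4) -> b = 3; heap: [0-2 ALLOC][3-6 ALLOC][7-32 FREE]
Op 4: c = malloc(1) -> c = 7; heap: [0-2 ALLOC][3-6 ALLOC][7-7 ALLOC][8-32 FREE]
free(c): c = 7 -> block [7-7 ALLOC]; mark free, coalesce with adjacent free neighbors -> [0-2 ALLOC][3-6 ALLOC][7-32 FREE]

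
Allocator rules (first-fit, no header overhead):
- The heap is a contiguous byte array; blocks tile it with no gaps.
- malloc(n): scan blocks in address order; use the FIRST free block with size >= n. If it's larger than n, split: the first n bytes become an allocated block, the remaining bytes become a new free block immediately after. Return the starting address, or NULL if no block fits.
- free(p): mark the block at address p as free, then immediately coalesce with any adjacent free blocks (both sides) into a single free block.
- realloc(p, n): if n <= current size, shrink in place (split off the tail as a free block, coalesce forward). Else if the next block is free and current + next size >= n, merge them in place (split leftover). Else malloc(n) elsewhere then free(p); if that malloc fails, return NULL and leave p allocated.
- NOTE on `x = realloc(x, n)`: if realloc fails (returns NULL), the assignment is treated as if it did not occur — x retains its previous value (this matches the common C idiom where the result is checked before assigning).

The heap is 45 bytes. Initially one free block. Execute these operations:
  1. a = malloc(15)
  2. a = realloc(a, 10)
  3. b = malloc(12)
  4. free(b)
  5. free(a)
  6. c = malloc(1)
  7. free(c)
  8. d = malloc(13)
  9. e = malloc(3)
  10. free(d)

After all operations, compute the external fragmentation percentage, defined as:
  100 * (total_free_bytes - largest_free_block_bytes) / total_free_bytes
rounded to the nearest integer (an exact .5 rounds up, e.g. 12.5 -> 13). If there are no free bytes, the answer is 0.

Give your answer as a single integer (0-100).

Answer: 31

Derivation:
Op 1: a = malloc(15) -> a = 0; heap: [0-14 ALLOC][15-44 FREE]
Op 2: a = realloc(a, 10) -> a = 0; heap: [0-9 ALLOC][10-44 FREE]
Op 3: b = malloc(12) -> b = 10; heap: [0-9 ALLOC][10-21 ALLOC][22-44 FREE]
Op 4: free(b) -> (freed b); heap: [0-9 ALLOC][10-44 FREE]
Op 5: free(a) -> (freed a); heap: [0-44 FREE]
Op 6: c = malloc(1) -> c = 0; heap: [0-0 ALLOC][1-44 FREE]
Op 7: free(c) -> (freed c); heap: [0-44 FREE]
Op 8: d = malloc(13) -> d = 0; heap: [0-12 ALLOC][13-44 FREE]
Op 9: e = malloc(3) -> e = 13; heap: [0-12 ALLOC][13-15 ALLOC][16-44 FREE]
Op 10: free(d) -> (freed d); heap: [0-12 FREE][13-15 ALLOC][16-44 FREE]
Free blocks: [13 29] total_free=42 largest=29 -> 100*(42-29)/42 = 1300/42 ≈ 30.952 -> rounds to 31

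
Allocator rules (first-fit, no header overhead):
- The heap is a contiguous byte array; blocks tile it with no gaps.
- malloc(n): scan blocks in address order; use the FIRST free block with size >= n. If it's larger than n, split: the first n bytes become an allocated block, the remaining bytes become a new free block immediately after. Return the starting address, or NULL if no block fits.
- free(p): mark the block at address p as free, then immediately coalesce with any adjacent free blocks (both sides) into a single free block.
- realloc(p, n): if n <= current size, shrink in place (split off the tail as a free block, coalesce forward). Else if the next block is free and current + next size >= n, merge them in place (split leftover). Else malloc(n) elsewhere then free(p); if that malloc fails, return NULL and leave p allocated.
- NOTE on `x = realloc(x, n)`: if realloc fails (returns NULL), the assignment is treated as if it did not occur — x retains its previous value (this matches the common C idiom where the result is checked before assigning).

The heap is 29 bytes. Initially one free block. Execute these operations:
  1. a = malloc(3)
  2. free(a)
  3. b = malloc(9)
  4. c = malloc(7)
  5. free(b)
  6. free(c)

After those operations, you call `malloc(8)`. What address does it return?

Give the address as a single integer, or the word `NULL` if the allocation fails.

Answer: 0

Derivation:
Op 1: a = malloc(3) -> a = 0; heap: [0-2 ALLOC][3-28 FREE]
Op 2: free(a) -> (freed a); heap: [0-28 FREE]
Op 3: b = malloc(9) -> b = 0; heap: [0-8 ALLOC][9-28 FREE]
Op 4: c = malloc(7) -> c = 9; heap: [0-8 ALLOC][9-15 ALLOC][16-28 FREE]
Op 5: free(b) -> (freed b); heap: [0-8 FREE][9-15 ALLOC][16-28 FREE]
Op 6: free(c) -> (freed c); heap: [0-28 FREE]
malloc(8): first-fit scan over [0-28 FREE] -> 0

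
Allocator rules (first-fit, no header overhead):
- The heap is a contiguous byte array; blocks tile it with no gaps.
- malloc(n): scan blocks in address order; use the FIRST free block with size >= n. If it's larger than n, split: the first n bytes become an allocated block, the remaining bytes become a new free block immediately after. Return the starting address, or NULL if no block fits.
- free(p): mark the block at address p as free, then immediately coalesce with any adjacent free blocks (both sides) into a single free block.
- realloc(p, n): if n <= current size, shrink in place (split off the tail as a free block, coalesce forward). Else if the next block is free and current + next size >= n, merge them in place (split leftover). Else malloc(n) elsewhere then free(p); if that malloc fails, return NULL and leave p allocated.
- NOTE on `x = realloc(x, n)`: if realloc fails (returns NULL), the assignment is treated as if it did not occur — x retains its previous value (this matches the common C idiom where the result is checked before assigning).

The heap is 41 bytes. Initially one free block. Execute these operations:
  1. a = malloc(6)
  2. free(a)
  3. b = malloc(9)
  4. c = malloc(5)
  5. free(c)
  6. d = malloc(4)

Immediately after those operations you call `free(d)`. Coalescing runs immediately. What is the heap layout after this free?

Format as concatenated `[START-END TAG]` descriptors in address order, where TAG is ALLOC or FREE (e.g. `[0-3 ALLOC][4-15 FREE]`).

Answer: [0-8 ALLOC][9-40 FREE]

Derivation:
Op 1: a = malloc(6) -> a = 0; heap: [0-5 ALLOC][6-40 FREE]
Op 2: free(a) -> (freed a); heap: [0-40 FREE]
Op 3: b = malloc(9) -> b = 0; heap: [0-8 ALLOC][9-40 FREE]
Op 4: c = malloc(5) -> c = 9; heap: [0-8 ALLOC][9-13 ALLOC][14-40 FREE]
Op 5: free(c) -> (freed c); heap: [0-8 ALLOC][9-40 FREE]
Op 6: d = malloc(4) -> d = 9; heap: [0-8 ALLOC][9-12 ALLOC][13-40 FREE]
free(d): d = 9 -> block [9-12 ALLOC]; mark free, coalesce with adjacent free neighbors -> [0-8 ALLOC][9-40 FREE]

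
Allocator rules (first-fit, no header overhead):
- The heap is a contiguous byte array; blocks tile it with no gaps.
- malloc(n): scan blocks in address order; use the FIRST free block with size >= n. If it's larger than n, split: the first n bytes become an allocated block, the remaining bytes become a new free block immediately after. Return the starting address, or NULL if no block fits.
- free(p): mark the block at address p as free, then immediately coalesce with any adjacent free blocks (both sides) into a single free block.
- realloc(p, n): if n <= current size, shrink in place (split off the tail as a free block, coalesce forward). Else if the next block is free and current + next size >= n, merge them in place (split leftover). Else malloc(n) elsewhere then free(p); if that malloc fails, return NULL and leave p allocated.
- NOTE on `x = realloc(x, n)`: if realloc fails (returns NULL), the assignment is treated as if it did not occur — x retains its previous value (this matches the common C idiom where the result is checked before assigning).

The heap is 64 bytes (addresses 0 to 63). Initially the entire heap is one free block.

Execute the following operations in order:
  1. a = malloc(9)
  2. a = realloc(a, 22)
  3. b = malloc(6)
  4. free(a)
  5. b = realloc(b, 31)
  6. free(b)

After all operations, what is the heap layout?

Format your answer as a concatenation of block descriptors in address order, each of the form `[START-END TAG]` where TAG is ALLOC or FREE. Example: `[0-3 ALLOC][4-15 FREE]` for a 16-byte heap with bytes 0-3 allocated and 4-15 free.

Op 1: a = malloc(9) -> a = 0; heap: [0-8 ALLOC][9-63 FREE]
Op 2: a = realloc(a, 22) -> a = 0; heap: [0-21 ALLOC][22-63 FREE]
Op 3: b = malloc(6) -> b = 22; heap: [0-21 ALLOC][22-27 ALLOC][28-63 FREE]
Op 4: free(a) -> (freed a); heap: [0-21 FREE][22-27 ALLOC][28-63 FREE]
Op 5: b = realloc(b, 31) -> b = 22; heap: [0-21 FREE][22-52 ALLOC][53-63 FREE]
Op 6: free(b) -> (freed b); heap: [0-63 FREE]

Answer: [0-63 FREE]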